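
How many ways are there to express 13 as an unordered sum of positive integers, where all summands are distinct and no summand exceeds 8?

They are:
8,5
8,4,1
8,3,2
7,6
7,5,1
7,4,2
7,3,2,1
6,5,2
6,4,3
6,4,2,1
5,4,3,1

11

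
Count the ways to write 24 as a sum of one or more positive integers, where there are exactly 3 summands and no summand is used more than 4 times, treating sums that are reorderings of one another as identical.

48

There are too many to list fully; the first 12 (by largest part) are:
22,1,1
21,2,1
20,3,1
20,2,2
19,4,1
19,3,2
18,5,1
18,4,2
18,3,3
17,6,1
17,5,2
17,4,3
…and 36 more, for 48 total.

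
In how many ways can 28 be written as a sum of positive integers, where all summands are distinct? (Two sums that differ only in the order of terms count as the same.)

222

Direct enumeration gives 222 partitions.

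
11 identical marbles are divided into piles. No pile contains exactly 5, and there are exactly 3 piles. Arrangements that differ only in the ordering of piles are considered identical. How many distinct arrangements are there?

7

Enumerating:
9 + 1 + 1
8 + 2 + 1
7 + 3 + 1
7 + 2 + 2
6 + 4 + 1
6 + 3 + 2
4 + 4 + 3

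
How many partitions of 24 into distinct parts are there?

A full systematic count gives 122.

122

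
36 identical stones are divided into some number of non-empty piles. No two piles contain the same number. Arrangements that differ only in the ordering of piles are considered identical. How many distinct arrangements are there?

668

Enumerating by decreasing first part gives 668 partitions in all.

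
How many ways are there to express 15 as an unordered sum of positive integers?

Enumerating by decreasing first part gives 176 partitions in all.

176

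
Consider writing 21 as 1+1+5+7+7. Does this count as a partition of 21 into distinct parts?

The parts sum to 21, and the condition 'all summands are distinct' is violated.

No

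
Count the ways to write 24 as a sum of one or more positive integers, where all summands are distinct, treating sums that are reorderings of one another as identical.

Counting exhaustively, 122 partitions satisfy the conditions.

122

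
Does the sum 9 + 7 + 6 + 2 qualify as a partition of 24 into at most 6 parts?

The parts sum to 24, and the condition 'there are at most 6 summands' holds.

Yes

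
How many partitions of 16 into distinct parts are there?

There are too many to list fully; the first 12 (by largest part) are:
16
1, 15
2, 14
3, 13
1, 2, 13
4, 12
1, 3, 12
5, 11
1, 4, 11
2, 3, 11
6, 10
1, 5, 10
…and 20 more, for 32 total.

32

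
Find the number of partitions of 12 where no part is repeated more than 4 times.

There are too many to list fully; the first 12 (by largest part) are:
12
1, 11
2, 10
1, 1, 10
3, 9
1, 2, 9
1, 1, 1, 9
4, 8
1, 3, 8
2, 2, 8
1, 1, 2, 8
1, 1, 1, 1, 8
…and 48 more, for 60 total.

60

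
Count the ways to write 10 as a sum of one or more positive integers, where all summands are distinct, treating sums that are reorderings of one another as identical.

10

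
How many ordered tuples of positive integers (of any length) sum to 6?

32

There are 5 gaps and each independently is a cut or not, giving 2^5 = 32.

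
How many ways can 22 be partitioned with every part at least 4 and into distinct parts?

17

Listing the qualifying partitions of 22:
22
18+4
17+5
16+6
15+7
14+8
13+9
13+5+4
12+10
12+6+4
11+7+4
11+6+5
10+8+4
10+7+5
9+8+5
9+7+6
7+6+5+4
Counting gives 17.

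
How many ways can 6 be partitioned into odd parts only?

4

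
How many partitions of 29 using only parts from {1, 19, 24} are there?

Enumerating:
1, 1, 1, 1, 1, 24
1, 1, 1, 1, 1, 1, 1, 1, 1, 1, 19
1, 1, 1, 1, 1, 1, 1, 1, 1, 1, 1, 1, 1, 1, 1, 1, 1, 1, 1, 1, 1, 1, 1, 1, 1, 1, 1, 1, 1

3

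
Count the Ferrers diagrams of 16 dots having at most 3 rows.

A partial list (first 12 by largest part):
16
15, 1
14, 2
14, 1, 1
13, 3
13, 2, 1
12, 4
12, 3, 1
12, 2, 2
11, 5
11, 4, 1
11, 3, 2
…and 18 more, for 30 total.

30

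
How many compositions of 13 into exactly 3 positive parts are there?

Place 2 bars in the 12 internal gaps of a row of 13 dots: C(12,2) = 66.

66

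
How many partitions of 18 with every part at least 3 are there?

33

A partial list (first 12 by largest part):
18
15, 3
14, 4
13, 5
12, 6
12, 3, 3
11, 7
11, 4, 3
10, 8
10, 5, 3
10, 4, 4
9, 9
…and 21 more, for 33 total.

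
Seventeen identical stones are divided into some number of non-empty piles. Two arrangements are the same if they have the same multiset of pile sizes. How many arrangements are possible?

297

There are 297 such partitions.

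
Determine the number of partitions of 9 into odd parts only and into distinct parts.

2

They are:
9
5,3,1
That's 2 in total.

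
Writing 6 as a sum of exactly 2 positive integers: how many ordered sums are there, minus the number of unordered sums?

2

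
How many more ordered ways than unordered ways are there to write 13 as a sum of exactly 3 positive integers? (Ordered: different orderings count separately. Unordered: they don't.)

Ordered (compositions into 3 parts): C(12,2) = 66.
Partitions of 13 into exactly 3 parts: 14.
Difference: 66 − 14 = 52.

52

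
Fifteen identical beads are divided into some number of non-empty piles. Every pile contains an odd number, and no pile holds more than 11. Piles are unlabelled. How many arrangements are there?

Listing the qualifying partitions of 15:
1+3+11
1+1+1+1+11
1+5+9
3+3+9
1+1+1+3+9
1+1+1+1+1+1+9
1+7+7
3+5+7
1+1+1+5+7
1+1+3+3+7
1+1+1+1+1+3+7
1+1+1+1+1+1+1+1+7
5+5+5
1+1+3+5+5
1+1+1+1+1+5+5
1+3+3+3+5
1+1+1+1+3+3+5
1+1+1+1+1+1+1+3+5
1+1+1+1+1+1+1+1+1+1+5
3+3+3+3+3
1+1+1+3+3+3+3
1+1+1+1+1+1+3+3+3
1+1+1+1+1+1+1+1+1+3+3
1+1+1+1+1+1+1+1+1+1+1+1+3
1+1+1+1+1+1+1+1+1+1+1+1+1+1+1
Counting gives 25.

25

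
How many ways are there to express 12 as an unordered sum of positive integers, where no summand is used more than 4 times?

There are too many to list fully; the first 12 (by largest part) are:
12
11,1
10,2
10,1,1
9,3
9,2,1
9,1,1,1
8,4
8,3,1
8,2,2
8,2,1,1
8,1,1,1,1
…and 48 more, for 60 total.

60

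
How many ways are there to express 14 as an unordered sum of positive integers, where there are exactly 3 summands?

16

The partitions of 14 that satisfy the conditions:
1,1,12
1,2,11
1,3,10
2,2,10
1,4,9
2,3,9
1,5,8
2,4,8
3,3,8
1,6,7
2,5,7
3,4,7
2,6,6
3,5,6
4,4,6
4,5,5
That's 16 in total.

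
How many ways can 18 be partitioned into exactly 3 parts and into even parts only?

7

Enumerating:
14+2+2
12+4+2
10+6+2
10+4+4
8+8+2
8+6+4
6+6+6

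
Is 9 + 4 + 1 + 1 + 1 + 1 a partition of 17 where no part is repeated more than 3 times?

The parts sum to 17, and the condition 'no summand is used more than 3 times' is violated.

No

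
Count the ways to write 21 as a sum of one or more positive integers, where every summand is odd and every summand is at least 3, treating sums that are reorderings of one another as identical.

12

Enumerating:
21
15 + 3 + 3
13 + 5 + 3
11 + 7 + 3
11 + 5 + 5
9 + 9 + 3
9 + 7 + 5
9 + 3 + 3 + 3 + 3
7 + 7 + 7
7 + 5 + 3 + 3 + 3
5 + 5 + 5 + 3 + 3
3 + 3 + 3 + 3 + 3 + 3 + 3
Counting gives 12.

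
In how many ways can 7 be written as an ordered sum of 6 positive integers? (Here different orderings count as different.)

6

By stars and bars with positive parts, the count is C(6,5) = 6.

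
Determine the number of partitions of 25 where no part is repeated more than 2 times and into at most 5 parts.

325

Enumerating by decreasing first part gives 325 partitions in all.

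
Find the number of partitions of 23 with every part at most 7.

618

A full systematic count gives 618.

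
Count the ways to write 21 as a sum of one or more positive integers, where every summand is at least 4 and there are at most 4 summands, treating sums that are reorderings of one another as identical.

A partial list (first 12 by largest part):
21
17 + 4
16 + 5
15 + 6
14 + 7
13 + 8
13 + 4 + 4
12 + 9
12 + 5 + 4
11 + 10
11 + 6 + 4
11 + 5 + 5
…and 14 more, for 26 total.

26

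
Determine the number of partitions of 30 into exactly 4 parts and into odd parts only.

39

A partial list (first 12 by largest part):
27,1,1,1
25,3,1,1
23,5,1,1
23,3,3,1
21,7,1,1
21,5,3,1
21,3,3,3
19,9,1,1
19,7,3,1
19,5,5,1
19,5,3,3
17,11,1,1
…and 27 more, for 39 total.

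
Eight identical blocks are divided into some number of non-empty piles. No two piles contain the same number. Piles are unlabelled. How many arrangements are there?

Enumerating:
8
7 + 1
6 + 2
5 + 3
5 + 2 + 1
4 + 3 + 1

6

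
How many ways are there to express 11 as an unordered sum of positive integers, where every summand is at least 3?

6

Listing the qualifying partitions of 11:
11
8+3
7+4
6+5
5+3+3
4+4+3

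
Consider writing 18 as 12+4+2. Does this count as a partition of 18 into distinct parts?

The parts sum to 18, and the condition 'all summands are distinct' holds.

Yes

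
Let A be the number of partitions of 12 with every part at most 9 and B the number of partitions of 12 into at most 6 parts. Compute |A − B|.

15

Partitions of 12 with every part at most 9: 73.
Partitions of 12 into at most 6 parts: 58.
|73 − 58| = 15.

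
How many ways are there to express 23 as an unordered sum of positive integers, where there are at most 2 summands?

The partitions of 23 that satisfy the conditions:
23
22, 1
21, 2
20, 3
19, 4
18, 5
17, 6
16, 7
15, 8
14, 9
13, 10
12, 11

12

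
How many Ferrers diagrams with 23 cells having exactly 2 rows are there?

The partitions of 23 that satisfy the conditions:
1+22
2+21
3+20
4+19
5+18
6+17
7+16
8+15
9+14
10+13
11+12
Counting gives 11.

11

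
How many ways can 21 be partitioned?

792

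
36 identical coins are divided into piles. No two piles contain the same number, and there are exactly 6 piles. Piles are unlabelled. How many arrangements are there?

A full systematic count gives 110.

110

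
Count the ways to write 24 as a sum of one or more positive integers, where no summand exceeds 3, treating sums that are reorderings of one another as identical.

61

A partial list (first 12 by largest part):
3,3,3,3,3,3,3,3
3,3,3,3,3,3,3,2,1
3,3,3,3,3,3,3,1,1,1
3,3,3,3,3,3,2,2,2
3,3,3,3,3,3,2,2,1,1
3,3,3,3,3,3,2,1,1,1,1
3,3,3,3,3,3,1,1,1,1,1,1
3,3,3,3,3,2,2,2,2,1
3,3,3,3,3,2,2,2,1,1,1
3,3,3,3,3,2,2,1,1,1,1,1
3,3,3,3,3,2,1,1,1,1,1,1,1
3,3,3,3,3,1,1,1,1,1,1,1,1,1
…and 49 more, for 61 total.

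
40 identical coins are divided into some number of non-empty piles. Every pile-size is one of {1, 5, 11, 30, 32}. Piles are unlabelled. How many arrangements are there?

26

A partial list (first 12 by largest part):
32, 5, 1, 1, 1
32, 1, 1, 1, 1, 1, 1, 1, 1
30, 5, 5
30, 5, 1, 1, 1, 1, 1
30, 1, 1, 1, 1, 1, 1, 1, 1, 1, 1
11, 11, 11, 5, 1, 1
11, 11, 11, 1, 1, 1, 1, 1, 1, 1
11, 11, 5, 5, 5, 1, 1, 1
11, 11, 5, 5, 1, 1, 1, 1, 1, 1, 1, 1
11, 11, 5, 1, 1, 1, 1, 1, 1, 1, 1, 1, 1, 1, 1, 1
11, 11, 1, 1, 1, 1, 1, 1, 1, 1, 1, 1, 1, 1, 1, 1, 1, 1, 1, 1
11, 5, 5, 5, 5, 5, 1, 1, 1, 1
…and 14 more, for 26 total.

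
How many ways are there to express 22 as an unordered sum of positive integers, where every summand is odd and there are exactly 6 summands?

20

They are:
17+1+1+1+1+1
15+3+1+1+1+1
13+5+1+1+1+1
13+3+3+1+1+1
11+7+1+1+1+1
11+5+3+1+1+1
11+3+3+3+1+1
9+9+1+1+1+1
9+7+3+1+1+1
9+5+5+1+1+1
9+5+3+3+1+1
9+3+3+3+3+1
7+7+5+1+1+1
7+7+3+3+1+1
7+5+5+3+1+1
7+5+3+3+3+1
7+3+3+3+3+3
5+5+5+5+1+1
5+5+5+3+3+1
5+5+3+3+3+3
Counting gives 20.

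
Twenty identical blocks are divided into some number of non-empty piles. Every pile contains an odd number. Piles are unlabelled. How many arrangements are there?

A partial list (first 12 by largest part):
1+19
3+17
1+1+1+17
5+15
1+1+3+15
1+1+1+1+1+15
7+13
1+1+5+13
1+3+3+13
1+1+1+1+3+13
1+1+1+1+1+1+1+13
9+11
…and 52 more, for 64 total.

64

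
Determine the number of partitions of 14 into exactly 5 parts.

23

Enumerating:
1,1,1,1,10
1,1,1,2,9
1,1,1,3,8
1,1,2,2,8
1,1,1,4,7
1,1,2,3,7
1,2,2,2,7
1,1,1,5,6
1,1,2,4,6
1,1,3,3,6
1,2,2,3,6
2,2,2,2,6
1,1,2,5,5
1,1,3,4,5
1,2,2,4,5
1,2,3,3,5
2,2,2,3,5
1,1,4,4,4
1,2,3,4,4
2,2,2,4,4
1,3,3,3,4
2,2,3,3,4
2,3,3,3,3
Counting gives 23.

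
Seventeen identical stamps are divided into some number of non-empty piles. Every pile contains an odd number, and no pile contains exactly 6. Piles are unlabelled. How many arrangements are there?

There are too many to list fully; the first 12 (by largest part) are:
17
15+1+1
13+3+1
13+1+1+1+1
11+5+1
11+3+3
11+3+1+1+1
11+1+1+1+1+1+1
9+7+1
9+5+3
9+5+1+1+1
9+3+3+1+1
…and 26 more, for 38 total.

38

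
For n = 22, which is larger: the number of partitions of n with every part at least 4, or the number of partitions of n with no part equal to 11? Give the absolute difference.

912

Partitions of 22 with every part at least 4: 34.
Partitions of 22 with no part equal to 11: 946.
|34 − 946| = 912.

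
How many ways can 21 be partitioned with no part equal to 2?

302

There are 302 such partitions.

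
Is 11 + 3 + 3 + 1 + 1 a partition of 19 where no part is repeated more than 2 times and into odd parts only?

Yes

The parts sum to 19, and the condition 'no summand is used more than 2 times' holds; the condition 'every summand is odd' holds.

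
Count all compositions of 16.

32768

Each of the 15 gaps between 16 units is either a break or not: 2^15 = 32768.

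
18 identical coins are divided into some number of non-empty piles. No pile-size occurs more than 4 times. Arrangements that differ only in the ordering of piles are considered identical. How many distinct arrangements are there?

262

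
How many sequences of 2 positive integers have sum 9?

8

By stars and bars with positive parts, the count is C(8,1) = 8.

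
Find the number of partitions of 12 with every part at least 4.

5

Listing the qualifying partitions of 12:
12
4+8
5+7
6+6
4+4+4
Counting gives 5.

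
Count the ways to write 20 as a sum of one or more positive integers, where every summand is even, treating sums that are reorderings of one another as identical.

There are too many to list fully; the first 12 (by largest part) are:
20
18,2
16,4
16,2,2
14,6
14,4,2
14,2,2,2
12,8
12,6,2
12,4,4
12,4,2,2
12,2,2,2,2
…and 30 more, for 42 total.

42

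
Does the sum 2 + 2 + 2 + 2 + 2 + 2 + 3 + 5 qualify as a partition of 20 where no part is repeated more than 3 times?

No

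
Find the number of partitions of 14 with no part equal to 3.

79

Systematic enumeration (by largest part, then next-largest, …) yields 79.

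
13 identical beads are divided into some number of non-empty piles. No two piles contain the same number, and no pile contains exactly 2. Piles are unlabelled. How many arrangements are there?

11

They are:
13
12+1
10+3
9+4
9+3+1
8+5
8+4+1
7+6
7+5+1
6+4+3
5+4+3+1
That's 11 in total.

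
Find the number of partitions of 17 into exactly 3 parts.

24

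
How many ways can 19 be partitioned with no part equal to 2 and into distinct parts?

There are too many to list fully; the first 12 (by largest part) are:
19
18+1
16+3
15+4
15+3+1
14+5
14+4+1
13+6
13+5+1
12+7
12+6+1
12+4+3
…and 20 more, for 32 total.

32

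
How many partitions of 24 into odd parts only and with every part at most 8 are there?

There are too many to list fully; the first 12 (by largest part) are:
7+7+7+3
7+7+7+1+1+1
7+7+5+5
7+7+5+3+1+1
7+7+5+1+1+1+1+1
7+7+3+3+3+1
7+7+3+3+1+1+1+1
7+7+3+1+1+1+1+1+1+1
7+7+1+1+1+1+1+1+1+1+1+1
7+5+5+5+1+1
7+5+5+3+3+1
7+5+5+3+1+1+1+1
…and 39 more, for 51 total.

51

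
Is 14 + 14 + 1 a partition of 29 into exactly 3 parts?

Yes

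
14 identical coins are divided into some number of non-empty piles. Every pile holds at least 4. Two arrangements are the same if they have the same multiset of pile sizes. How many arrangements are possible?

Enumerating:
14
10, 4
9, 5
8, 6
7, 7
6, 4, 4
5, 5, 4
That's 7 in total.

7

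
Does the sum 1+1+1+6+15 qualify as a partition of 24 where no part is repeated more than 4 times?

The parts sum to 24, and the condition 'no summand is used more than 4 times' holds.

Yes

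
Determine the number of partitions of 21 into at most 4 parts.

Systematic enumeration (by largest part, then next-largest, …) yields 120.

120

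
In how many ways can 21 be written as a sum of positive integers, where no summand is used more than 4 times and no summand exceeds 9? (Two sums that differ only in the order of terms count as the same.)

343

Systematic enumeration (by largest part, then next-largest, …) yields 343.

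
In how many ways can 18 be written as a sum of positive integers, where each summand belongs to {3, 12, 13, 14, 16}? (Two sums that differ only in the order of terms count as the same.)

They are:
3, 3, 12
3, 3, 3, 3, 3, 3
That's 2 in total.

2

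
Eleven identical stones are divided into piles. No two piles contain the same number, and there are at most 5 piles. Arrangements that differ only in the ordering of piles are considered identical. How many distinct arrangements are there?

They are:
11
10,1
9,2
8,3
8,2,1
7,4
7,3,1
6,5
6,4,1
6,3,2
5,4,2
5,3,2,1
That's 12 in total.

12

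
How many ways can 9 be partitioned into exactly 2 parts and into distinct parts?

4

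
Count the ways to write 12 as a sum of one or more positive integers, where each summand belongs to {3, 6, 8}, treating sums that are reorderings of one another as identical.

Enumerating:
6 + 6
3 + 3 + 6
3 + 3 + 3 + 3
That's 3 in total.

3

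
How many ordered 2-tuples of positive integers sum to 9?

8

Place 1 bars in the 8 internal gaps of a row of 9 dots: C(8,1) = 8.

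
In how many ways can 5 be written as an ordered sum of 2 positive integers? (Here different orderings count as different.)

Place 1 bars in the 4 internal gaps of a row of 5 dots: C(4,1) = 4.

4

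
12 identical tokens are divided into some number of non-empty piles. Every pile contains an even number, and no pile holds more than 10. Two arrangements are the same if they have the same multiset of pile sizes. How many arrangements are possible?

They are:
2 + 10
4 + 8
2 + 2 + 8
6 + 6
2 + 4 + 6
2 + 2 + 2 + 6
4 + 4 + 4
2 + 2 + 4 + 4
2 + 2 + 2 + 2 + 4
2 + 2 + 2 + 2 + 2 + 2
That's 10 in total.

10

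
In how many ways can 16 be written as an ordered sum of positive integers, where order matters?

Each of the 15 gaps between 16 units is either a break or not: 2^15 = 32768.

32768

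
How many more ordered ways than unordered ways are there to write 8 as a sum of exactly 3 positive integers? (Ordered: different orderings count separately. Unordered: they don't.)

16

Compositions: C(7,2) = 21.
Partitions of 8 into exactly 3 parts: 5.
Difference: 21 − 5 = 16.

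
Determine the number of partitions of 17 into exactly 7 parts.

38

A partial list (first 12 by largest part):
11,1,1,1,1,1,1
10,2,1,1,1,1,1
9,3,1,1,1,1,1
9,2,2,1,1,1,1
8,4,1,1,1,1,1
8,3,2,1,1,1,1
8,2,2,2,1,1,1
7,5,1,1,1,1,1
7,4,2,1,1,1,1
7,3,3,1,1,1,1
7,3,2,2,1,1,1
7,2,2,2,2,1,1
…and 26 more, for 38 total.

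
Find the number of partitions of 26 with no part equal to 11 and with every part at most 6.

Counting exhaustively, 709 partitions satisfy the conditions.

709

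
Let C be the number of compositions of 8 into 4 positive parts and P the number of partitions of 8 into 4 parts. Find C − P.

30

Compositions: C(7,3) = 35.
Partitions of 8 into exactly 4 parts: 5.
Difference: 35 − 5 = 30.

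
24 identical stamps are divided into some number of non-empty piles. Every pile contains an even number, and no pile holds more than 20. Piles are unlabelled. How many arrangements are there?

Enumerating by decreasing first part gives 75 partitions in all.

75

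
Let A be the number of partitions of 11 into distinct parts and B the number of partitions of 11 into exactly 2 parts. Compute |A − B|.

7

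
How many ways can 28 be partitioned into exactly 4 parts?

Counting exhaustively, 169 partitions satisfy the conditions.

169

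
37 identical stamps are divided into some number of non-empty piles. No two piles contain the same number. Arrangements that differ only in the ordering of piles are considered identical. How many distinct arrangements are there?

760

Counting exhaustively, 760 partitions satisfy the conditions.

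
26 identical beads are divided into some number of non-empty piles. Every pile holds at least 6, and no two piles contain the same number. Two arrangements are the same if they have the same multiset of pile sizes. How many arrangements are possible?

Enumerating:
26
6 + 20
7 + 19
8 + 18
9 + 17
10 + 16
11 + 15
12 + 14
6 + 7 + 13
6 + 8 + 12
6 + 9 + 11
7 + 8 + 11
7 + 9 + 10

13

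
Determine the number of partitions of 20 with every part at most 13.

597

Direct enumeration gives 597 partitions.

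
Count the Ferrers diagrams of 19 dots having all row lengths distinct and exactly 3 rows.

Enumerating:
16+2+1
15+3+1
14+4+1
14+3+2
13+5+1
13+4+2
12+6+1
12+5+2
12+4+3
11+7+1
11+6+2
11+5+3
10+8+1
10+7+2
10+6+3
10+5+4
9+8+2
9+7+3
9+6+4
8+7+4
8+6+5

21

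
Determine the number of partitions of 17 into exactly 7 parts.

38

There are too many to list fully; the first 12 (by largest part) are:
11 + 1 + 1 + 1 + 1 + 1 + 1
10 + 2 + 1 + 1 + 1 + 1 + 1
9 + 3 + 1 + 1 + 1 + 1 + 1
9 + 2 + 2 + 1 + 1 + 1 + 1
8 + 4 + 1 + 1 + 1 + 1 + 1
8 + 3 + 2 + 1 + 1 + 1 + 1
8 + 2 + 2 + 2 + 1 + 1 + 1
7 + 5 + 1 + 1 + 1 + 1 + 1
7 + 4 + 2 + 1 + 1 + 1 + 1
7 + 3 + 3 + 1 + 1 + 1 + 1
7 + 3 + 2 + 2 + 1 + 1 + 1
7 + 2 + 2 + 2 + 2 + 1 + 1
…and 26 more, for 38 total.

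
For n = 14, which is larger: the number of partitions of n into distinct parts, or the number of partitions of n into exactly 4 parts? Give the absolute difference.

Partitions of 14 into distinct parts: 22.
Partitions of 14 into exactly 4 parts: 23.
|22 − 23| = 1.

1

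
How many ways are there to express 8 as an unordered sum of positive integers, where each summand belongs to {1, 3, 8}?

4

Enumerating:
8
3, 3, 1, 1
3, 1, 1, 1, 1, 1
1, 1, 1, 1, 1, 1, 1, 1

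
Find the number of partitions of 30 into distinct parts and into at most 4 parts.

184

Enumerating by decreasing first part gives 184 partitions in all.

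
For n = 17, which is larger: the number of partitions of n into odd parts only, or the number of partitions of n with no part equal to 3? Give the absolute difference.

Partitions of 17 into odd parts only: 38.
Partitions of 17 with no part equal to 3: 162.
|38 − 162| = 124.

124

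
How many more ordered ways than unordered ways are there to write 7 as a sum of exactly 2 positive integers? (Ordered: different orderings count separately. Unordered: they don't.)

Ordered (compositions into 2 parts): C(6,1) = 6.
Partitions of 7 into exactly 2 parts: 3.
Difference: 6 − 3 = 3.

3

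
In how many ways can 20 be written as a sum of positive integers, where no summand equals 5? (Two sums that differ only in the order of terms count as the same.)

Direct enumeration gives 451 partitions.

451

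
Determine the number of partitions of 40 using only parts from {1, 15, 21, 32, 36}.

Enumerating:
36+1+1+1+1
32+1+1+1+1+1+1+1+1
21+15+1+1+1+1
21+1+1+1+1+1+1+1+1+1+1+1+1+1+1+1+1+1+1+1
15+15+1+1+1+1+1+1+1+1+1+1
15+1+1+1+1+1+1+1+1+1+1+1+1+1+1+1+1+1+1+1+1+1+1+1+1+1
1+1+1+1+1+1+1+1+1+1+1+1+1+1+1+1+1+1+1+1+1+1+1+1+1+1+1+1+1+1+1+1+1+1+1+1+1+1+1+1

7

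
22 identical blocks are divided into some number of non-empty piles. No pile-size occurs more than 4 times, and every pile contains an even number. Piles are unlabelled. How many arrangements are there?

There are too many to list fully; the first 12 (by largest part) are:
22
20, 2
18, 4
18, 2, 2
16, 6
16, 4, 2
16, 2, 2, 2
14, 8
14, 6, 2
14, 4, 4
14, 4, 2, 2
14, 2, 2, 2, 2
…and 32 more, for 44 total.

44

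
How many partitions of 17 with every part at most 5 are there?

119

Enumerating by decreasing first part gives 119 partitions in all.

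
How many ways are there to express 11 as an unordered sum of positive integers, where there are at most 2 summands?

6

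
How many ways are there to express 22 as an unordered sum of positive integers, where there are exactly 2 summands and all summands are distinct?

The partitions of 22 that satisfy the conditions:
21,1
20,2
19,3
18,4
17,5
16,6
15,7
14,8
13,9
12,10

10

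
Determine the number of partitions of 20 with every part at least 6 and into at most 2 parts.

6

The partitions of 20 that satisfy the conditions:
20
14, 6
13, 7
12, 8
11, 9
10, 10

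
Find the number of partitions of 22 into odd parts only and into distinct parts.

8

They are:
1 + 21
3 + 19
5 + 17
7 + 15
9 + 13
1 + 3 + 5 + 13
1 + 3 + 7 + 11
1 + 5 + 7 + 9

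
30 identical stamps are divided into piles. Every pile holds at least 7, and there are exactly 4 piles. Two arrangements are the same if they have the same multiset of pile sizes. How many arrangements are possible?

Enumerating:
9 + 7 + 7 + 7
8 + 8 + 7 + 7
That's 2 in total.

2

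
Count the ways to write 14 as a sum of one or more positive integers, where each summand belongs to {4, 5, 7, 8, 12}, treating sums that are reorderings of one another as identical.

The partitions of 14 that satisfy the conditions:
7, 7
5, 5, 4

2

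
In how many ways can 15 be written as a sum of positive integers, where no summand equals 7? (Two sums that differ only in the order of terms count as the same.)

154

Systematic enumeration (by largest part, then next-largest, …) yields 154.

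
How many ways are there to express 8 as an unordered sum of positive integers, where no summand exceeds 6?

20

Listing the qualifying partitions of 8:
6 + 2
6 + 1 + 1
5 + 3
5 + 2 + 1
5 + 1 + 1 + 1
4 + 4
4 + 3 + 1
4 + 2 + 2
4 + 2 + 1 + 1
4 + 1 + 1 + 1 + 1
3 + 3 + 2
3 + 3 + 1 + 1
3 + 2 + 2 + 1
3 + 2 + 1 + 1 + 1
3 + 1 + 1 + 1 + 1 + 1
2 + 2 + 2 + 2
2 + 2 + 2 + 1 + 1
2 + 2 + 1 + 1 + 1 + 1
2 + 1 + 1 + 1 + 1 + 1 + 1
1 + 1 + 1 + 1 + 1 + 1 + 1 + 1
That's 20 in total.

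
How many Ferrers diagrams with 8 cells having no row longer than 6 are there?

20

The partitions of 8 that satisfy the conditions:
6+2
6+1+1
5+3
5+2+1
5+1+1+1
4+4
4+3+1
4+2+2
4+2+1+1
4+1+1+1+1
3+3+2
3+3+1+1
3+2+2+1
3+2+1+1+1
3+1+1+1+1+1
2+2+2+2
2+2+2+1+1
2+2+1+1+1+1
2+1+1+1+1+1+1
1+1+1+1+1+1+1+1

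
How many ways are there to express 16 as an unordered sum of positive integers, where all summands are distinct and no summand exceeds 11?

25

They are:
5 + 11
1 + 4 + 11
2 + 3 + 11
6 + 10
1 + 5 + 10
2 + 4 + 10
1 + 2 + 3 + 10
7 + 9
1 + 6 + 9
2 + 5 + 9
3 + 4 + 9
1 + 2 + 4 + 9
1 + 7 + 8
2 + 6 + 8
3 + 5 + 8
1 + 2 + 5 + 8
1 + 3 + 4 + 8
3 + 6 + 7
1 + 2 + 6 + 7
4 + 5 + 7
1 + 3 + 5 + 7
2 + 3 + 4 + 7
1 + 4 + 5 + 6
2 + 3 + 5 + 6
1 + 2 + 3 + 4 + 6
Counting gives 25.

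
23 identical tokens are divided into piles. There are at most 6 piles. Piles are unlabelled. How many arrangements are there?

454

Enumerating by decreasing first part gives 454 partitions in all.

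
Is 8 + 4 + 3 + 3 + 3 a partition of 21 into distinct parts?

No

The parts sum to 21, and the condition 'all summands are distinct' is violated.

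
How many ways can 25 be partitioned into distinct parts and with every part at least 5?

Listing the qualifying partitions of 25:
25
20+5
19+6
18+7
17+8
16+9
15+10
14+11
14+6+5
13+12
13+7+5
12+8+5
12+7+6
11+9+5
11+8+6
10+9+6
10+8+7

17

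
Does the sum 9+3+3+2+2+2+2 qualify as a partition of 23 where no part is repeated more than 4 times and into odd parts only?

The parts sum to 23, and the condition 'every summand is odd' is violated.

No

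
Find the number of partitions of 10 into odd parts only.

Listing the qualifying partitions of 10:
9, 1
7, 3
7, 1, 1, 1
5, 5
5, 3, 1, 1
5, 1, 1, 1, 1, 1
3, 3, 3, 1
3, 3, 1, 1, 1, 1
3, 1, 1, 1, 1, 1, 1, 1
1, 1, 1, 1, 1, 1, 1, 1, 1, 1
Counting gives 10.

10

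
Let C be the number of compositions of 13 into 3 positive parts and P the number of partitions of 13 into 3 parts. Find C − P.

52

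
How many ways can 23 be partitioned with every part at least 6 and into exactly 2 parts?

The partitions of 23 that satisfy the conditions:
17, 6
16, 7
15, 8
14, 9
13, 10
12, 11
That's 6 in total.

6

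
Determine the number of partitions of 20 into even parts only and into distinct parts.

The partitions of 20 that satisfy the conditions:
20
2, 18
4, 16
6, 14
2, 4, 14
8, 12
2, 6, 12
2, 8, 10
4, 6, 10
2, 4, 6, 8

10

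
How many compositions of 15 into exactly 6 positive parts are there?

Equivalently, choose which 5 of the 14 gaps become plus signs: C(14,5) = 2002.

2002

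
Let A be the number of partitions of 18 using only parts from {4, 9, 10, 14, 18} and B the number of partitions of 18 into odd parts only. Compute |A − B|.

42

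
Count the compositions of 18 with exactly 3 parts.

136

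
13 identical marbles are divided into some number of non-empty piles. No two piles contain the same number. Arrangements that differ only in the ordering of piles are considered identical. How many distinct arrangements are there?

18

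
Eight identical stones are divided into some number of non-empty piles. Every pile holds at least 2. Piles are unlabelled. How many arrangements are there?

7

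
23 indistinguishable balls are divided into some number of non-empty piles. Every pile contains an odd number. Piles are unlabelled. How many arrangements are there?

Counting exhaustively, 104 partitions satisfy the conditions.

104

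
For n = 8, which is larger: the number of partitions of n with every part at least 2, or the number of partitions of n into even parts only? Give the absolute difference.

2

Partitions of 8 with every part at least 2: 7.
Partitions of 8 into even parts only: 5.
|7 − 5| = 2.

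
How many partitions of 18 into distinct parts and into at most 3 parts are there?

28

There are too many to list fully; the first 12 (by largest part) are:
18
17 + 1
16 + 2
15 + 3
15 + 2 + 1
14 + 4
14 + 3 + 1
13 + 5
13 + 4 + 1
13 + 3 + 2
12 + 6
12 + 5 + 1
…and 16 more, for 28 total.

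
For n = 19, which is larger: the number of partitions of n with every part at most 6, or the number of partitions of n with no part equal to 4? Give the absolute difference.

Partitions of 19 with every part at most 6: 235.
Partitions of 19 with no part equal to 4: 314.
|235 − 314| = 79.

79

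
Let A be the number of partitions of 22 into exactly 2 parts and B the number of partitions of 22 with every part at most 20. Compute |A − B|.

Partitions of 22 into exactly 2 parts: 11.
Partitions of 22 with every part at most 20: 1000.
|11 − 1000| = 989.

989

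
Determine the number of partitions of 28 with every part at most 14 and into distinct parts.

134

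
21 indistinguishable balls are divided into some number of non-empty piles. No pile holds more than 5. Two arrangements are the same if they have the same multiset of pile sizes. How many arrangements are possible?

Enumerating by decreasing first part gives 221 partitions in all.

221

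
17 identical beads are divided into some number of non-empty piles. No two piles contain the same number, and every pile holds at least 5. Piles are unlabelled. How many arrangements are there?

The partitions of 17 that satisfy the conditions:
17
5 + 12
6 + 11
7 + 10
8 + 9

5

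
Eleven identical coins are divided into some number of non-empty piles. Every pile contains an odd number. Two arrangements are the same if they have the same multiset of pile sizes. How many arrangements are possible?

12

The partitions of 11 that satisfy the conditions:
11
1+1+9
1+3+7
1+1+1+1+7
1+5+5
3+3+5
1+1+1+3+5
1+1+1+1+1+1+5
1+1+3+3+3
1+1+1+1+1+3+3
1+1+1+1+1+1+1+1+3
1+1+1+1+1+1+1+1+1+1+1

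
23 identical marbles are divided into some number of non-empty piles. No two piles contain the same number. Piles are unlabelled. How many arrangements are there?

104

Direct enumeration gives 104 partitions.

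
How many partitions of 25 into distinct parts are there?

142

Systematic enumeration (by largest part, then next-largest, …) yields 142.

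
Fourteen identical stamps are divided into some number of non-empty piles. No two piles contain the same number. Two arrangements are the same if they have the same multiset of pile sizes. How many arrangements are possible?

22

Listing the qualifying partitions of 14:
14
13,1
12,2
11,3
11,2,1
10,4
10,3,1
9,5
9,4,1
9,3,2
8,6
8,5,1
8,4,2
8,3,2,1
7,6,1
7,5,2
7,4,3
7,4,2,1
6,5,3
6,5,2,1
6,4,3,1
5,4,3,2
Counting gives 22.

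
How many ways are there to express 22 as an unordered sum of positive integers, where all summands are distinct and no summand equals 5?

62

There are too many to list fully; the first 12 (by largest part) are:
22
21,1
20,2
19,3
19,2,1
18,4
18,3,1
17,4,1
17,3,2
16,6
16,4,2
16,3,2,1
…and 50 more, for 62 total.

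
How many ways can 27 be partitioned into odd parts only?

Systematic enumeration (by largest part, then next-largest, …) yields 192.

192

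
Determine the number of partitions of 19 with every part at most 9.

393

There are 393 such partitions.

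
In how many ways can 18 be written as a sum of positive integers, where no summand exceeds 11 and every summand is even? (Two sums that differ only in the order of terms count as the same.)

Enumerating:
10, 8
10, 6, 2
10, 4, 4
10, 4, 2, 2
10, 2, 2, 2, 2
8, 8, 2
8, 6, 4
8, 6, 2, 2
8, 4, 4, 2
8, 4, 2, 2, 2
8, 2, 2, 2, 2, 2
6, 6, 6
6, 6, 4, 2
6, 6, 2, 2, 2
6, 4, 4, 4
6, 4, 4, 2, 2
6, 4, 2, 2, 2, 2
6, 2, 2, 2, 2, 2, 2
4, 4, 4, 4, 2
4, 4, 4, 2, 2, 2
4, 4, 2, 2, 2, 2, 2
4, 2, 2, 2, 2, 2, 2, 2
2, 2, 2, 2, 2, 2, 2, 2, 2

23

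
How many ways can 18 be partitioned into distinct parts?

A partial list (first 12 by largest part):
18
17, 1
16, 2
15, 3
15, 2, 1
14, 4
14, 3, 1
13, 5
13, 4, 1
13, 3, 2
12, 6
12, 5, 1
…and 34 more, for 46 total.

46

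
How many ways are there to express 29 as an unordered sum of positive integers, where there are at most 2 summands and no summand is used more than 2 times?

They are:
29
28+1
27+2
26+3
25+4
24+5
23+6
22+7
21+8
20+9
19+10
18+11
17+12
16+13
15+14
Counting gives 15.

15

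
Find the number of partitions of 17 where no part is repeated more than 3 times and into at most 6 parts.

147

Direct enumeration gives 147 partitions.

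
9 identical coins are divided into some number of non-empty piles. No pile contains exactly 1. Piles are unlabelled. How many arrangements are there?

Enumerating:
9
7 + 2
6 + 3
5 + 4
5 + 2 + 2
4 + 3 + 2
3 + 3 + 3
3 + 2 + 2 + 2
Counting gives 8.

8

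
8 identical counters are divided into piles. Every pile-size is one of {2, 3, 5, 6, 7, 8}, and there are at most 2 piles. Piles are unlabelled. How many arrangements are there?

3

They are:
8
6, 2
5, 3
That's 3 in total.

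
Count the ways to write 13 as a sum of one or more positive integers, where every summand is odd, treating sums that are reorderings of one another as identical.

The partitions of 13 that satisfy the conditions:
13
1,1,11
1,3,9
1,1,1,1,9
1,5,7
3,3,7
1,1,1,3,7
1,1,1,1,1,1,7
3,5,5
1,1,1,5,5
1,1,3,3,5
1,1,1,1,1,3,5
1,1,1,1,1,1,1,1,5
1,3,3,3,3
1,1,1,1,3,3,3
1,1,1,1,1,1,1,3,3
1,1,1,1,1,1,1,1,1,1,3
1,1,1,1,1,1,1,1,1,1,1,1,1
Counting gives 18.

18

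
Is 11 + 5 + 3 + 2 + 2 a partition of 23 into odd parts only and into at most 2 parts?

The parts sum to 23, and the condition 'every summand is odd' is violated.

No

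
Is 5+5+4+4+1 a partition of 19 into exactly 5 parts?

Yes

The parts sum to 19, and the condition 'there are exactly 5 summands' holds.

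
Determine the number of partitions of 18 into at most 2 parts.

The partitions of 18 that satisfy the conditions:
18
17+1
16+2
15+3
14+4
13+5
12+6
11+7
10+8
9+9
That's 10 in total.

10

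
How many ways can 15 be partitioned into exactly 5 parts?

30

There are too many to list fully; the first 12 (by largest part) are:
11+1+1+1+1
10+2+1+1+1
9+3+1+1+1
9+2+2+1+1
8+4+1+1+1
8+3+2+1+1
8+2+2+2+1
7+5+1+1+1
7+4+2+1+1
7+3+3+1+1
7+3+2+2+1
7+2+2+2+2
…and 18 more, for 30 total.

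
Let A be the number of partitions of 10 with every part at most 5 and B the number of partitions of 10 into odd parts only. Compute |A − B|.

Partitions of 10 with every part at most 5: 30.
Partitions of 10 into odd parts only: 10.
|30 − 10| = 20.

20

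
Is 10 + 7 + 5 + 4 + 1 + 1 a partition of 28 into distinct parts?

No

The parts sum to 28, and the condition 'all summands are distinct' is violated.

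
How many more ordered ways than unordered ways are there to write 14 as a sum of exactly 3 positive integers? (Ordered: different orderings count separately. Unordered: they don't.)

62

Ordered (compositions into 3 parts): C(13,2) = 78.
Unordered (partitions into 3 parts): 16.
Difference: 78 − 16 = 62.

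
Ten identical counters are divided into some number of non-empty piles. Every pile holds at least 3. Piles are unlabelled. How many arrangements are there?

5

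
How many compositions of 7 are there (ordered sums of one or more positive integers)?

The number of compositions of n is 2^(n−1); here 2^6 = 64.

64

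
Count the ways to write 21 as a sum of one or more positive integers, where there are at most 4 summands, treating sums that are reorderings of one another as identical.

120

Systematic enumeration (by largest part, then next-largest, …) yields 120.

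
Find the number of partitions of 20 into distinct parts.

A partial list (first 12 by largest part):
20
19 + 1
18 + 2
17 + 3
17 + 2 + 1
16 + 4
16 + 3 + 1
15 + 5
15 + 4 + 1
15 + 3 + 2
14 + 6
14 + 5 + 1
…and 52 more, for 64 total.

64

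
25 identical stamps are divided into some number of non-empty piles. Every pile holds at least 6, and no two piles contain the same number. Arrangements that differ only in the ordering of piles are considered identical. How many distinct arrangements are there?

12

They are:
25
19, 6
18, 7
17, 8
16, 9
15, 10
14, 11
13, 12
12, 7, 6
11, 8, 6
10, 9, 6
10, 8, 7
That's 12 in total.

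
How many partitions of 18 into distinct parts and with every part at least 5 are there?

They are:
18
13 + 5
12 + 6
11 + 7
10 + 8
7 + 6 + 5
Counting gives 6.

6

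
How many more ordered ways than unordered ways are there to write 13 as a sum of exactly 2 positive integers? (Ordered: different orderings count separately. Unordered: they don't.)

6

Ordered (compositions into 2 parts): C(12,1) = 12.
Partitions of 13 into exactly 2 parts: 6.
Difference: 12 − 6 = 6.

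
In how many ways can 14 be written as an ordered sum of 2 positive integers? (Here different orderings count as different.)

A composition of 14 into 2 positive parts is chosen by placing 1 dividers among the 13 gaps between 14 units: C(13,1) = 13.

13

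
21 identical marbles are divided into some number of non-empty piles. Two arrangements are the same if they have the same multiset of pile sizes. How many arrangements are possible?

792

Direct enumeration gives 792 partitions.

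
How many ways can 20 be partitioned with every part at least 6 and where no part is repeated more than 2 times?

8

The partitions of 20 that satisfy the conditions:
20
14 + 6
13 + 7
12 + 8
11 + 9
10 + 10
8 + 6 + 6
7 + 7 + 6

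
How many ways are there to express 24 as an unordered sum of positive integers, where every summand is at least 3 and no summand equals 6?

77

Direct enumeration gives 77 partitions.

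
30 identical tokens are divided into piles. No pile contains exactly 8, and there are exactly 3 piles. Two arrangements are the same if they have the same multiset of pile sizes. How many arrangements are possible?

There are too many to list fully; the first 12 (by largest part) are:
28+1+1
27+2+1
26+3+1
26+2+2
25+4+1
25+3+2
24+5+1
24+4+2
24+3+3
23+6+1
23+5+2
23+4+3
…and 52 more, for 64 total.

64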